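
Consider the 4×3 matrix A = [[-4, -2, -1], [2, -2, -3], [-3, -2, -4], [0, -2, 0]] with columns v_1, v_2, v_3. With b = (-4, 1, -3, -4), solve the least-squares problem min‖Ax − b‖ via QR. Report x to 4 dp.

v_1 = (-4, 2, -3, 0); ‖v_1‖ = 5.3852, so e_1 = (-0.7428, 0.3714, -0.5571, 0.0000).
e_1·v_2 = (-0.7428)·(-2) + 0.3714·(-2) + (-0.5571)·(-2) + 0.0000·(-2) = 1.8570.
u_2 = v_2 − 1.8570·e_1 = (-0.6207, -2.6897, -0.9655, -2.0000).
‖u_2‖ = 3.5428, so e_2 = (-0.1752, -0.7592, -0.2725, -0.5645).
e_1·v_3 = (-0.7428)·(-1) + 0.3714·(-3) + (-0.5571)·(-4) + 0.0000·0 = 1.8570; e_2·v_3 = (-0.1752)·(-1) + (-0.7592)·(-3) + (-0.2725)·(-4) + (-0.5645)·0 = 3.5428.
u_3 = v_3 − 1.8570·e_1 − 3.5428·e_2 = (1.0000, -1.0000, -2.0000, 2.0000).
‖u_3‖ = 3.1623, so e_3 = (0.3162, -0.3162, -0.6325, 0.6325).
Qᵀb = (5.0138, 3.0173, -2.2136).
Back-substitute: x_3 = -2.2136/3.1623 = -0.7000.
x_2 = (3.0173 − 3.5428·(-0.7000))/3.5428 = 1.5516.
x_1 = (5.0138 − 1.8570·1.5516 − 1.8570·(-0.7000))/5.3852 = 0.6374.

x = (0.6374, 1.5516, -0.7000)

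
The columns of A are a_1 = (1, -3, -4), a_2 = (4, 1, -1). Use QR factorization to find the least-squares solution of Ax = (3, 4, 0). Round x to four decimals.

a_1 = (1, -3, -4); ‖a_1‖ = 5.0990, so q_1 = (0.1961, -0.5883, -0.7845).
q_1·a_2 = 0.1961·4 + (-0.5883)·1 + (-0.7845)·(-1) = 0.9806.
u_2 = a_2 − 0.9806·q_1 = (3.8077, 1.5769, -0.2308).
‖u_2‖ = 4.1278, so q_2 = (0.9225, 0.3820, -0.0559).
Qᵀb = (-1.7650, 4.2955).
Back-substitute: x_2 = 4.2955/4.1278 = 1.0406.
x_1 = (-1.7650 − 0.9806·1.0406)/5.0990 = -0.5463.

x = (-0.5463, 1.0406)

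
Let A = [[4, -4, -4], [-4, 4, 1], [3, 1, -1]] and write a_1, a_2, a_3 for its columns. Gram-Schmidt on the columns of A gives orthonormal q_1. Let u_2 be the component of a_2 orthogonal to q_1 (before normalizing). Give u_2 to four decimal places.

u_2 = (-1.1707, 1.1707, 3.1220)

q_1 = a_1/‖a_1‖ = (4, -4, 3)/6.4031 = (0.6247, -0.6247, 0.4685).
r_{12} = q_1·a_2 = -4.5290.
u_2 = a_2 + 4.5290·q_1 = (-1.1707, 1.1707, 3.1220).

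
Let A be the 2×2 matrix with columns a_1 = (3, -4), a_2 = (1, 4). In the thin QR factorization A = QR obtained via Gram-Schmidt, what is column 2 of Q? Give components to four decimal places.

q_2 = (0.8000, 0.6000)

a_1 = (3, -4); ‖a_1‖ = 5.0000, so q_1 = (0.6000, -0.8000).
q_1·a_2 = 0.6000·1 + (-0.8000)·4 = -2.6000.
u_2 = a_2 + 2.6000·q_1 = (2.5600, 1.9200).
‖u_2‖ = 3.2000, so q_2 = (0.8000, 0.6000).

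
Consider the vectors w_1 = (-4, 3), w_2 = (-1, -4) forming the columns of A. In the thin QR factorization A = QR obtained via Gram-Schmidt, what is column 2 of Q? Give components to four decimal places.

w_1 = (-4, 3); ‖w_1‖ = 5.0000, so q_1 = (-0.8000, 0.6000).
q_1·w_2 = (-0.8000)·(-1) + 0.6000·(-4) = -1.6000.
u_2 = w_2 + 1.6000·q_1 = (-2.2800, -3.0400).
‖u_2‖ = 3.8000, so q_2 = (-0.6000, -0.8000).

q_2 = (-0.6000, -0.8000)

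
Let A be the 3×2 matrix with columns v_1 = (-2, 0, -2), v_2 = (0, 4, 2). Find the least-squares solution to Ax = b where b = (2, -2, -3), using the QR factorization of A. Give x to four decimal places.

v_1 = (-2, 0, -2); ‖v_1‖ = 2.8284, so q_1 = (-0.7071, 0.0000, -0.7071).
q_1·v_2 = (-0.7071)·0 + 0.0000·4 + (-0.7071)·2 = -1.4142.
u_2 = v_2 + 1.4142·q_1 = (-1.0000, 4.0000, 1.0000).
‖u_2‖ = 4.2426, so q_2 = (-0.2357, 0.9428, 0.2357).
Qᵀb = (0.7071, -3.0641).
Back-substitute: x_2 = -3.0641/4.2426 = -0.7222.
x_1 = (0.7071 + 1.4142·(-0.7222))/2.8284 = -0.1111.

x = (-0.1111, -0.7222)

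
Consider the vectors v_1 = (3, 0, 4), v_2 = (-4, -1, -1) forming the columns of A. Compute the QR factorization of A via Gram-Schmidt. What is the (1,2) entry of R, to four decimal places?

r_{12} = -3.2000

v_1 = (3, 0, 4); ‖v_1‖ = 5.0000, so q_1 = (0.6000, 0.0000, 0.8000).
r_{12} = q_1·v_2 = -3.2000.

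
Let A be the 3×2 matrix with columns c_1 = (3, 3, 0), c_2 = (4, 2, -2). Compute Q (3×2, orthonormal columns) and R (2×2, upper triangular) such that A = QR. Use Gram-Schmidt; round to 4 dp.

c_1 = (3, 3, 0); ‖c_1‖ = 4.2426, so q_1 = (0.7071, 0.7071, 0.0000).
q_1·c_2 = 0.7071·4 + 0.7071·2 + 0.0000·(-2) = 4.2426.
u_2 = c_2 − 4.2426·q_1 = (1.0000, -1.0000, -2.0000).
‖u_2‖ = 2.4495, so q_2 = (0.4082, -0.4082, -0.8165).

Q = [[0.7071, 0.4082], [0.7071, -0.4082], [0.0000, -0.8165]], R = [[4.2426, 4.2426], [0.0000, 2.4495]]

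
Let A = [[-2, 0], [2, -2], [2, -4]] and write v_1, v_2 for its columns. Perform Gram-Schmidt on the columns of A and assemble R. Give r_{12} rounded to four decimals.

r_{12} = -3.4641

q_1 = v_1/‖v_1‖ = (-2, 2, 2)/3.4641 = (-0.5774, 0.5774, 0.5774).
r_{12} = q_1·v_2 = -3.4641.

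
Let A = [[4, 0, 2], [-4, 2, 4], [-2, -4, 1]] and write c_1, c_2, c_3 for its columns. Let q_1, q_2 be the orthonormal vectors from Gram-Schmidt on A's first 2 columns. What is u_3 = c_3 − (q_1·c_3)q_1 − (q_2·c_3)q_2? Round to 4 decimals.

c_1 = (4, -4, -2); ‖c_1‖ = 6.0000, so q_1 = (0.6667, -0.6667, -0.3333).
q_1·c_2 = 0.6667·0 + (-0.6667)·2 + (-0.3333)·(-4) = 0.0000.
u_2 = c_2 + 0.0000·q_1 = (0.0000, 2.0000, -4.0000).
‖u_2‖ = 4.4721, so q_2 = (0.0000, 0.4472, -0.8944).
q_1·c_3 = 0.6667·2 + (-0.6667)·4 + (-0.3333)·1 = -1.6667; q_2·c_3 = 0.0000·2 + 0.4472·4 + (-0.8944)·1 = 0.8944.
u_3 = c_3 + 1.6667·q_1 − 0.8944·q_2 = (3.1111, 2.4889, 1.2444).

u_3 = (3.1111, 2.4889, 1.2444)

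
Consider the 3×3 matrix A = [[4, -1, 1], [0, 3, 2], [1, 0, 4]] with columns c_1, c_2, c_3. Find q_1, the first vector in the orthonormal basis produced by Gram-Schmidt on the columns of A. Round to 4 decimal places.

q_1 = (0.9701, 0.0000, 0.2425)

q_1 = c_1/‖c_1‖ = (4, 0, 1)/4.1231 = (0.9701, 0.0000, 0.2425).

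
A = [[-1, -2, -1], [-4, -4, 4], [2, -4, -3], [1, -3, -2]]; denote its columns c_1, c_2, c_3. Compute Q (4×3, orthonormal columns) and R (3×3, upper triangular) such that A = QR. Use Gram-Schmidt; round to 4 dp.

Q = [[-0.2132, -0.2572, -0.9303], [-0.8528, -0.4170, 0.3138], [0.4264, -0.7089, 0.1847], [0.2132, -0.5074, -0.0445]], R = [[4.6904, 1.4924, -4.9036], [0.0000, 6.5401, 1.7306], [0.0000, 0.0000, 1.7204]]

c_1 = (-1, -4, 2, 1); ‖c_1‖ = 4.6904, so e_1 = (-0.2132, -0.8528, 0.4264, 0.2132).
e_1·c_2 = (-0.2132)·(-2) + (-0.8528)·(-4) + 0.4264·(-4) + 0.2132·(-3) = 1.4924.
u_2 = c_2 − 1.4924·e_1 = (-1.6818, -2.7273, -4.6364, -3.3182).
‖u_2‖ = 6.5401, so e_2 = (-0.2572, -0.4170, -0.7089, -0.5074).
e_1·c_3 = (-0.2132)·(-1) + (-0.8528)·4 + 0.4264·(-3) + 0.2132·(-2) = -4.9036; e_2·c_3 = (-0.2572)·(-1) + (-0.4170)·4 + (-0.7089)·(-3) + (-0.5074)·(-2) = 1.7306.
u_3 = c_3 + 4.9036·e_1 − 1.7306·e_2 = (-1.6004, 0.5399, 0.3177, -0.0765).
‖u_3‖ = 1.7204, so e_3 = (-0.9303, 0.3138, 0.1847, -0.0445).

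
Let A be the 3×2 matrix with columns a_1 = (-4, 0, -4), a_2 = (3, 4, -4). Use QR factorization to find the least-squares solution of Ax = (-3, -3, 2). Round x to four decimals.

x = (0.2160, -0.7284)

a_1 = (-4, 0, -4); ‖a_1‖ = 5.6569, so e_1 = (-0.7071, 0.0000, -0.7071).
e_1·a_2 = (-0.7071)·3 + 0.0000·4 + (-0.7071)·(-4) = 0.7071.
u_2 = a_2 − 0.7071·e_1 = (3.5000, 4.0000, -3.5000).
‖u_2‖ = 6.3640, so e_2 = (0.5500, 0.6285, -0.5500).
Qᵀb = (0.7071, -4.6355).
Back-substitute: x_2 = -4.6355/6.3640 = -0.7284.
x_1 = (0.7071 − 0.7071·(-0.7284))/5.6569 = 0.2160.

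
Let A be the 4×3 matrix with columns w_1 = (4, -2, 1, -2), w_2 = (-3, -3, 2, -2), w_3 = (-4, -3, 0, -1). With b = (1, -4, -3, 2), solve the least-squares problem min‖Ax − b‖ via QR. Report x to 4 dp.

x = (1.0776, -2.4644, 2.7424)

q_1 = w_1/‖w_1‖ = (4, -2, 1, -2)/5.0000 = (0.8000, -0.4000, 0.2000, -0.4000).
r_{12} = q_1·w_2 = 0.0000.
u_2 = w_2 + 0.0000·q_1 = (-3.0000, -3.0000, 2.0000, -2.0000).
‖u_2‖ = 5.0990, so q_2 = (-0.5883, -0.5883, 0.3922, -0.3922).
r_{13} = q_1·w_3 = -1.6000; r_{23} = q_2·w_3 = 4.5107.
u_3 = w_3 + 1.6000·q_1 − 4.5107·q_2 = (-0.0662, -0.9862, -1.4492, 0.1292).
‖u_3‖ = 1.7589, so q_3 = (-0.0376, -0.5607, -0.8239, 0.0735).
Qᵀb = (1.0000, -0.1961, 4.8237).
Back-substitute: x_3 = 4.8237/1.7589 = 2.7424.
x_2 = (-0.1961 − 4.5107·2.7424)/5.0990 = -2.4644.
x_1 = (1.0000 + 0.0000·(-2.4644) + 1.6000·2.7424)/5.0000 = 1.0776.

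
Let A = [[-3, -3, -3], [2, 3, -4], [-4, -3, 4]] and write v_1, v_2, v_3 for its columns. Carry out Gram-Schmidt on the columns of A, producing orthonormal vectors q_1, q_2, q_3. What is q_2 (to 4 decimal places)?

q_1 = v_1/‖v_1‖ = (-3, 2, -4)/5.3852 = (-0.5571, 0.3714, -0.7428).
r_{12} = q_1·v_2 = 5.0138.
u_2 = v_2 − 5.0138·q_1 = (-0.2069, 1.1379, 0.7241).
‖u_2‖ = 1.3646, so q_2 = (-0.1516, 0.8339, 0.5307).

q_2 = (-0.1516, 0.8339, 0.5307)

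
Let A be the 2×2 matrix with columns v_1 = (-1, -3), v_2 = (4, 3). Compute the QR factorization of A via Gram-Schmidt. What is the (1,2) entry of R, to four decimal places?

r_{12} = -4.1110

v_1 = (-1, -3); ‖v_1‖ = 3.1623, so e_1 = (-0.3162, -0.9487).
r_{12} = e_1·v_2 = -4.1110.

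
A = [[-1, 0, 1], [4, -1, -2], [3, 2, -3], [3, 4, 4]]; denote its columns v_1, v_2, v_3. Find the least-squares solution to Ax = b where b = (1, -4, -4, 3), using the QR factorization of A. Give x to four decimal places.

v_1 = (-1, 4, 3, 3); ‖v_1‖ = 5.9161, so q_1 = (-0.1690, 0.6761, 0.5071, 0.5071).
q_1·v_2 = (-0.1690)·0 + 0.6761·(-1) + 0.5071·2 + 0.5071·4 = 2.3664.
u_2 = v_2 − 2.3664·q_1 = (0.4000, -2.6000, 0.8000, 2.8000).
‖u_2‖ = 3.9243, so q_2 = (0.1019, -0.6625, 0.2039, 0.7135).
q_1·v_3 = (-0.1690)·1 + 0.6761·(-2) + 0.5071·(-3) + 0.5071·4 = -1.0142; q_2·v_3 = 0.1019·1 + (-0.6625)·(-2) + 0.2039·(-3) + 0.7135·4 = 3.6695.
u_3 = v_3 + 1.0142·q_1 − 3.6695·q_2 = (0.4545, 1.1169, -3.2338, 1.8961).
‖u_3‖ = 3.9378, so q_3 = (0.1154, 0.2836, -0.8212, 0.4815).
Qᵀb = (-3.3806, 4.0772, 3.7103).
Back-substitute: x_3 = 3.7103/3.9378 = 0.9422.
x_2 = (4.0772 − 3.6695·0.9422)/3.9243 = 0.1579.
x_1 = (-3.3806 − 2.3664·0.1579 + 1.0142·0.9422)/5.9161 = -0.4731.

x = (-0.4731, 0.1579, 0.9422)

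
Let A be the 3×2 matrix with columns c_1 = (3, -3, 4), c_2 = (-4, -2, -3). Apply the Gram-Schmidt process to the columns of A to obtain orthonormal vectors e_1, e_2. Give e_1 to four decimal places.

e_1 = c_1/‖c_1‖ = (3, -3, 4)/5.8310 = (0.5145, -0.5145, 0.6860).

e_1 = (0.5145, -0.5145, 0.6860)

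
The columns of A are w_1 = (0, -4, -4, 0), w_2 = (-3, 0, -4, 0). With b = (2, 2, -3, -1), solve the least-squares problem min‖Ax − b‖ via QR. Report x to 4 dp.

x = (0.0074, 0.2353)

w_1 = (0, -4, -4, 0); ‖w_1‖ = 5.6569, so e_1 = (0.0000, -0.7071, -0.7071, 0.0000).
e_1·w_2 = 0.0000·(-3) + (-0.7071)·0 + (-0.7071)·(-4) + 0.0000·0 = 2.8284.
u_2 = w_2 − 2.8284·e_1 = (-3.0000, 2.0000, -2.0000, 0.0000).
‖u_2‖ = 4.1231, so e_2 = (-0.7276, 0.4851, -0.4851, 0.0000).
Qᵀb = (0.7071, 0.9701).
Back-substitute: x_2 = 0.9701/4.1231 = 0.2353.
x_1 = (0.7071 − 2.8284·0.2353)/5.6569 = 0.0074.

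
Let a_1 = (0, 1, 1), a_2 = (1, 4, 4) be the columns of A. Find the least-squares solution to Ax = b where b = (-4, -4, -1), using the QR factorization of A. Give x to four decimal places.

x = (13.5000, -4.0000)

a_1 = (0, 1, 1); ‖a_1‖ = 1.4142, so e_1 = (0.0000, 0.7071, 0.7071).
e_1·a_2 = 0.0000·1 + 0.7071·4 + 0.7071·4 = 5.6569.
u_2 = a_2 − 5.6569·e_1 = (1.0000, 0.0000, 0.0000).
‖u_2‖ = 1.0000, so e_2 = (1.0000, 0.0000, 0.0000).
Qᵀb = (-3.5355, -4.0000).
Back-substitute: x_2 = -4.0000/1.0000 = -4.0000.
x_1 = (-3.5355 − 5.6569·(-4.0000))/1.4142 = 13.5000.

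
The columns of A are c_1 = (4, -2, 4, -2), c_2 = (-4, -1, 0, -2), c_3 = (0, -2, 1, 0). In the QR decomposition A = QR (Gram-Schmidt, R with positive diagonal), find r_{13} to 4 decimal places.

q_1 = c_1/‖c_1‖ = (4, -2, 4, -2)/6.3246 = (0.6325, -0.3162, 0.6325, -0.3162).
r_{13} = q_1·c_3 = 1.2649.

r_{13} = 1.2649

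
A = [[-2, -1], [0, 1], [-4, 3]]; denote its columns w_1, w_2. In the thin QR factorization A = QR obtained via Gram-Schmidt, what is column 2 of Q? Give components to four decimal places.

q_1 = w_1/‖w_1‖ = (-2, 0, -4)/4.4721 = (-0.4472, 0.0000, -0.8944).
r_{12} = q_1·w_2 = -2.2361.
u_2 = w_2 + 2.2361·q_1 = (-2.0000, 1.0000, 1.0000).
‖u_2‖ = 2.4495, so q_2 = (-0.8165, 0.4082, 0.4082).

q_2 = (-0.8165, 0.4082, 0.4082)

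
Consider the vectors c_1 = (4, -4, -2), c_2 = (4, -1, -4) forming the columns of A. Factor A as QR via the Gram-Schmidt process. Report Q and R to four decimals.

Q = [[0.6667, 0.2653], [-0.6667, 0.6302], [-0.3333, -0.7297]], R = [[6.0000, 4.6667], [0.0000, 3.3500]]

q_1 = c_1/‖c_1‖ = (4, -4, -2)/6.0000 = (0.6667, -0.6667, -0.3333).
r_{12} = q_1·c_2 = 4.6667.
u_2 = c_2 − 4.6667·q_1 = (0.8889, 2.1111, -2.4444).
‖u_2‖ = 3.3500, so q_2 = (0.2653, 0.6302, -0.7297).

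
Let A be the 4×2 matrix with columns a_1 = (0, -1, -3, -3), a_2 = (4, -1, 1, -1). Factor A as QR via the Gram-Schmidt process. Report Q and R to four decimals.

a_1 = (0, -1, -3, -3); ‖a_1‖ = 4.3589, so e_1 = (0.0000, -0.2294, -0.6882, -0.6882).
e_1·a_2 = 0.0000·4 + (-0.2294)·(-1) + (-0.6882)·1 + (-0.6882)·(-1) = 0.2294.
u_2 = a_2 − 0.2294·e_1 = (4.0000, -0.9474, 1.1579, -0.8421).
‖u_2‖ = 4.3529, so e_2 = (0.9189, -0.2176, 0.2660, -0.1935).

Q = [[0.0000, 0.9189], [-0.2294, -0.2176], [-0.6882, 0.2660], [-0.6882, -0.1935]], R = [[4.3589, 0.2294], [0.0000, 4.3529]]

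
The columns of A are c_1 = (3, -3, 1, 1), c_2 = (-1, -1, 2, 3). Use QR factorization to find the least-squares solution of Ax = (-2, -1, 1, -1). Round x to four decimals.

e_1 = c_1/‖c_1‖ = (3, -3, 1, 1)/4.4721 = (0.6708, -0.6708, 0.2236, 0.2236).
r_{12} = e_1·c_2 = 1.1180.
u_2 = c_2 − 1.1180·e_1 = (-1.7500, -0.2500, 1.7500, 2.7500).
‖u_2‖ = 3.7081, so e_2 = (-0.4719, -0.0674, 0.4719, 0.7416).
Qᵀb = (-0.6708, 0.7416).
Back-substitute: x_2 = 0.7416/3.7081 = 0.2000.
x_1 = (-0.6708 − 1.1180·0.2000)/4.4721 = -0.2000.

x = (-0.2000, 0.2000)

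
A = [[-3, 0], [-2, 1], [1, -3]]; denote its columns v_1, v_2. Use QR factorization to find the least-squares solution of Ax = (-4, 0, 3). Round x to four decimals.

x = (0.9130, -0.4435)

v_1 = (-3, -2, 1); ‖v_1‖ = 3.7417, so q_1 = (-0.8018, -0.5345, 0.2673).
q_1·v_2 = (-0.8018)·0 + (-0.5345)·1 + 0.2673·(-3) = -1.3363.
u_2 = v_2 + 1.3363·q_1 = (-1.0714, 0.2857, -2.6429).
‖u_2‖ = 2.8661, so q_2 = (-0.3738, 0.0997, -0.9221).
Qᵀb = (4.0089, -1.2710).
Back-substitute: x_2 = -1.2710/2.8661 = -0.4435.
x_1 = (4.0089 + 1.3363·(-0.4435))/3.7417 = 0.9130.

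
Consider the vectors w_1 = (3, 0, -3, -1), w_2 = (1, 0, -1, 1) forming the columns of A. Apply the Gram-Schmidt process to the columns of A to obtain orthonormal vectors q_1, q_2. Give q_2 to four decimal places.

w_1 = (3, 0, -3, -1); ‖w_1‖ = 4.3589, so q_1 = (0.6882, 0.0000, -0.6882, -0.2294).
q_1·w_2 = 0.6882·1 + 0.0000·0 + (-0.6882)·(-1) + (-0.2294)·1 = 1.1471.
u_2 = w_2 − 1.1471·q_1 = (0.2105, 0.0000, -0.2105, 1.2632).
‖u_2‖ = 1.2978, so q_2 = (0.1622, 0.0000, -0.1622, 0.9733).

q_2 = (0.1622, 0.0000, -0.1622, 0.9733)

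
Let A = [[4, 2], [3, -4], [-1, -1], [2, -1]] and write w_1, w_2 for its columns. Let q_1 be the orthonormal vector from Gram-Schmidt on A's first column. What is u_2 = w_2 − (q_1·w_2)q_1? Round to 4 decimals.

u_2 = (2.6667, -3.5000, -1.1667, -0.6667)

w_1 = (4, 3, -1, 2); ‖w_1‖ = 5.4772, so q_1 = (0.7303, 0.5477, -0.1826, 0.3651).
q_1·w_2 = 0.7303·2 + 0.5477·(-4) + (-0.1826)·(-1) + 0.3651·(-1) = -0.9129.
u_2 = w_2 + 0.9129·q_1 = (2.6667, -3.5000, -1.1667, -0.6667).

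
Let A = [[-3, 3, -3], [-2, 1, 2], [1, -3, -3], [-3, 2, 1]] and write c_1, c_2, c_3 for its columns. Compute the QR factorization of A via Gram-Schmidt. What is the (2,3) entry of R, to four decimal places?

c_1 = (-3, -2, 1, -3); ‖c_1‖ = 4.7958, so e_1 = (-0.6255, -0.4170, 0.2085, -0.6255).
e_1·c_2 = (-0.6255)·3 + (-0.4170)·1 + 0.2085·(-3) + (-0.6255)·2 = -4.1703.
u_2 = c_2 + 4.1703·e_1 = (0.3913, -0.7391, -2.1304, -0.6087).
‖u_2‖ = 2.3683, so e_2 = (0.1652, -0.3121, -0.8996, -0.2570).
r_{23} = e_2·c_3 = 1.3218.

r_{23} = 1.3218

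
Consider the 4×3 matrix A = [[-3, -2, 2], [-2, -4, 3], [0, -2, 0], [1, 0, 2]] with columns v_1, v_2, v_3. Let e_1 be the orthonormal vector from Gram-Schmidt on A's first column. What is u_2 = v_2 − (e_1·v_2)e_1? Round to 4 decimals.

e_1 = v_1/‖v_1‖ = (-3, -2, 0, 1)/3.7417 = (-0.8018, -0.5345, 0.0000, 0.2673).
r_{12} = e_1·v_2 = 3.7417.
u_2 = v_2 − 3.7417·e_1 = (1.0000, -2.0000, -2.0000, -1.0000).

u_2 = (1.0000, -2.0000, -2.0000, -1.0000)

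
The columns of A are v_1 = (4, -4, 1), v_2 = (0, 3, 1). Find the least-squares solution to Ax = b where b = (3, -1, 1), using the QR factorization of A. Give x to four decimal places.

v_1 = (4, -4, 1); ‖v_1‖ = 5.7446, so e_1 = (0.6963, -0.6963, 0.1741).
e_1·v_2 = 0.6963·0 + (-0.6963)·3 + 0.1741·1 = -1.9149.
u_2 = v_2 + 1.9149·e_1 = (1.3333, 1.6667, 1.3333).
‖u_2‖ = 2.5166, so e_2 = (0.5298, 0.6623, 0.5298).
Qᵀb = (2.9593, 1.4570).
Back-substitute: x_2 = 1.4570/2.5166 = 0.5789.
x_1 = (2.9593 + 1.9149·0.5789)/5.7446 = 0.7081.

x = (0.7081, 0.5789)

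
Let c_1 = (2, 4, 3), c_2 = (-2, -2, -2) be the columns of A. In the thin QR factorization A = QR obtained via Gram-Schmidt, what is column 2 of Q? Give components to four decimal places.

c_1 = (2, 4, 3); ‖c_1‖ = 5.3852, so q_1 = (0.3714, 0.7428, 0.5571).
q_1·c_2 = 0.3714·(-2) + 0.7428·(-2) + 0.5571·(-2) = -3.3425.
u_2 = c_2 + 3.3425·q_1 = (-0.7586, 0.4828, -0.1379).
‖u_2‖ = 0.9097, so q_2 = (-0.8339, 0.5307, -0.1516).

q_2 = (-0.8339, 0.5307, -0.1516)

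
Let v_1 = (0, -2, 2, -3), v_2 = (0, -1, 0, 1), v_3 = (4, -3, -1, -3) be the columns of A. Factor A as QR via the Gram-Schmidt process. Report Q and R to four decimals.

Q = [[0.0000, 0.0000, 0.8039], [-0.4851, -0.8022, -0.2071], [0.4851, 0.0844, -0.5177], [-0.7276, 0.5911, -0.2071]], R = [[4.1231, -0.2425, 3.1530], [0.0000, 1.3933, 0.5489], [0.0000, 0.0000, 4.9757]]

v_1 = (0, -2, 2, -3); ‖v_1‖ = 4.1231, so q_1 = (0.0000, -0.4851, 0.4851, -0.7276).
q_1·v_2 = 0.0000·0 + (-0.4851)·(-1) + 0.4851·0 + (-0.7276)·1 = -0.2425.
u_2 = v_2 + 0.2425·q_1 = (0.0000, -1.1176, 0.1176, 0.8235).
‖u_2‖ = 1.3933, so q_2 = (0.0000, -0.8022, 0.0844, 0.5911).
q_1·v_3 = 0.0000·4 + (-0.4851)·(-3) + 0.4851·(-1) + (-0.7276)·(-3) = 3.1530; q_2·v_3 = 0.0000·4 + (-0.8022)·(-3) + 0.0844·(-1) + 0.5911·(-3) = 0.5489.
u_3 = v_3 − 3.1530·q_1 − 0.5489·q_2 = (4.0000, -1.0303, -2.5758, -1.0303).
‖u_3‖ = 4.9757, so q_3 = (0.8039, -0.2071, -0.5177, -0.2071).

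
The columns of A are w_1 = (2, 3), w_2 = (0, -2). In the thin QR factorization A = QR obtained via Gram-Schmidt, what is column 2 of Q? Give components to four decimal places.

w_1 = (2, 3); ‖w_1‖ = 3.6056, so q_1 = (0.5547, 0.8321).
q_1·w_2 = 0.5547·0 + 0.8321·(-2) = -1.6641.
u_2 = w_2 + 1.6641·q_1 = (0.9231, -0.6154).
‖u_2‖ = 1.1094, so q_2 = (0.8321, -0.5547).

q_2 = (0.8321, -0.5547)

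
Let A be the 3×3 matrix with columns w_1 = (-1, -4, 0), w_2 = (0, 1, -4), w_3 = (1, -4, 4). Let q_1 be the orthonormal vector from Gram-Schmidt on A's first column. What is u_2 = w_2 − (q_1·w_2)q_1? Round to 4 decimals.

q_1 = w_1/‖w_1‖ = (-1, -4, 0)/4.1231 = (-0.2425, -0.9701, 0.0000).
r_{12} = q_1·w_2 = -0.9701.
u_2 = w_2 + 0.9701·q_1 = (-0.2353, 0.0588, -4.0000).

u_2 = (-0.2353, 0.0588, -4.0000)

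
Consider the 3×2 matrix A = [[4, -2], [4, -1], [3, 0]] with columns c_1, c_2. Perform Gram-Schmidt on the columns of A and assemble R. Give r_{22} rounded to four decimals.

c_1 = (4, 4, 3); ‖c_1‖ = 6.4031, so e_1 = (0.6247, 0.6247, 0.4685).
e_1·c_2 = 0.6247·(-2) + 0.6247·(-1) + 0.4685·0 = -1.8741.
u_2 = c_2 + 1.8741·e_1 = (-0.8293, 0.1707, 0.8780).
r_{22} = ‖u_2‖ = 1.2198.

r_{22} = 1.2198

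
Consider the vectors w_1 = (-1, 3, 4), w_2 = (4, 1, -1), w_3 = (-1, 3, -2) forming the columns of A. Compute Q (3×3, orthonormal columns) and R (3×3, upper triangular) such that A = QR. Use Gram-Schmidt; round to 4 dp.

Q = [[-0.1961, 0.9225, -0.3326], [0.5883, 0.3820, 0.7127], [0.7845, -0.0559, -0.6176]], R = [[5.0990, -0.9806, 0.3922], [0.0000, 4.1278, 0.3354], [0.0000, 0.0000, 3.7059]]

w_1 = (-1, 3, 4); ‖w_1‖ = 5.0990, so e_1 = (-0.1961, 0.5883, 0.7845).
e_1·w_2 = (-0.1961)·4 + 0.5883·1 + 0.7845·(-1) = -0.9806.
u_2 = w_2 + 0.9806·e_1 = (3.8077, 1.5769, -0.2308).
‖u_2‖ = 4.1278, so e_2 = (0.9225, 0.3820, -0.0559).
e_1·w_3 = (-0.1961)·(-1) + 0.5883·3 + 0.7845·(-2) = 0.3922; e_2·w_3 = 0.9225·(-1) + 0.3820·3 + (-0.0559)·(-2) = 0.3354.
u_3 = w_3 − 0.3922·e_1 − 0.3354·e_2 = (-1.2325, 2.6411, -2.2889).
‖u_3‖ = 3.7059, so e_3 = (-0.3326, 0.7127, -0.6176).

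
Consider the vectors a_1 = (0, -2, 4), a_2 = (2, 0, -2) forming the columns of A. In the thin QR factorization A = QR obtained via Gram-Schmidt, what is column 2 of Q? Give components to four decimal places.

e_1 = a_1/‖a_1‖ = (0, -2, 4)/4.4721 = (0.0000, -0.4472, 0.8944).
r_{12} = e_1·a_2 = -1.7889.
u_2 = a_2 + 1.7889·e_1 = (2.0000, -0.8000, -0.4000).
‖u_2‖ = 2.1909, so e_2 = (0.9129, -0.3651, -0.1826).

e_2 = (0.9129, -0.3651, -0.1826)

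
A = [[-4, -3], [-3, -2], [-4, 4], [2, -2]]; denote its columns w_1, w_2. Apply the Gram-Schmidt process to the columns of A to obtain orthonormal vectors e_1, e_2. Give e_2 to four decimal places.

e_2 = (-0.5539, -0.3719, 0.6663, -0.3331)

w_1 = (-4, -3, -4, 2); ‖w_1‖ = 6.7082, so e_1 = (-0.5963, -0.4472, -0.5963, 0.2981).
e_1·w_2 = (-0.5963)·(-3) + (-0.4472)·(-2) + (-0.5963)·4 + 0.2981·(-2) = -0.2981.
u_2 = w_2 + 0.2981·e_1 = (-3.1778, -2.1333, 3.8222, -1.9111).
‖u_2‖ = 5.7368, so e_2 = (-0.5539, -0.3719, 0.6663, -0.3331).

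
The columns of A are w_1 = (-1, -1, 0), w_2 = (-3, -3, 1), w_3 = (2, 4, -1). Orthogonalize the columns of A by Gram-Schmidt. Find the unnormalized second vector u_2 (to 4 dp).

u_2 = (0.0000, 0.0000, 1.0000)

w_1 = (-1, -1, 0); ‖w_1‖ = 1.4142, so e_1 = (-0.7071, -0.7071, 0.0000).
e_1·w_2 = (-0.7071)·(-3) + (-0.7071)·(-3) + 0.0000·1 = 4.2426.
u_2 = w_2 − 4.2426·e_1 = (0.0000, 0.0000, 1.0000).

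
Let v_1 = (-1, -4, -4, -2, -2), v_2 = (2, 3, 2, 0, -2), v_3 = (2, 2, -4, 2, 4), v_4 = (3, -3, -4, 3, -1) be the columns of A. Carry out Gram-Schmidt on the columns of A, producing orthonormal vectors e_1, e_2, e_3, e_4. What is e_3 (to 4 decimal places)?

e_3 = (0.4712, 0.3653, -0.7232, 0.1845, 0.2959)

v_1 = (-1, -4, -4, -2, -2); ‖v_1‖ = 6.4031, so e_1 = (-0.1562, -0.6247, -0.6247, -0.3123, -0.3123).
e_1·v_2 = (-0.1562)·2 + (-0.6247)·3 + (-0.6247)·2 + (-0.3123)·0 + (-0.3123)·(-2) = -2.8111.
u_2 = v_2 + 2.8111·e_1 = (1.5610, 1.2439, 0.2439, -0.8780, -2.8780).
‖u_2‖ = 3.6191, so e_2 = (0.4313, 0.3437, 0.0674, -0.2426, -0.7952).
e_1·v_3 = (-0.1562)·2 + (-0.6247)·2 + (-0.6247)·(-4) + (-0.3123)·2 + (-0.3123)·4 = -0.9370; e_2·v_3 = 0.4313·2 + 0.3437·2 + 0.0674·(-4) + (-0.2426)·2 + (-0.7952)·4 = -2.3857.
u_3 = v_3 + 0.9370·e_1 + 2.3857·e_2 = (2.8827, 2.2346, -4.4246, 1.1285, 1.8101).
‖u_3‖ = 6.1180, so e_3 = (0.4712, 0.3653, -0.7232, 0.1845, 0.2959).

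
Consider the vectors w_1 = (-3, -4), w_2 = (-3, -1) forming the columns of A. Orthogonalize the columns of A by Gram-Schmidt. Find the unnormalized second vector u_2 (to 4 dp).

u_2 = (-1.4400, 1.0800)

w_1 = (-3, -4); ‖w_1‖ = 5.0000, so e_1 = (-0.6000, -0.8000).
e_1·w_2 = (-0.6000)·(-3) + (-0.8000)·(-1) = 2.6000.
u_2 = w_2 − 2.6000·e_1 = (-1.4400, 1.0800).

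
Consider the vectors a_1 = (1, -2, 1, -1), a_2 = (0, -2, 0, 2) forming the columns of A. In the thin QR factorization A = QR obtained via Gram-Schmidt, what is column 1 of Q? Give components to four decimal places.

a_1 = (1, -2, 1, -1); ‖a_1‖ = 2.6458, so q_1 = (0.3780, -0.7559, 0.3780, -0.3780).

q_1 = (0.3780, -0.7559, 0.3780, -0.3780)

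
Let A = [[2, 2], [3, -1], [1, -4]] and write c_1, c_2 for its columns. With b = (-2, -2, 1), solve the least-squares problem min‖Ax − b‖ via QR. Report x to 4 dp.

x = (-0.7263, -0.3895)

c_1 = (2, 3, 1); ‖c_1‖ = 3.7417, so e_1 = (0.5345, 0.8018, 0.2673).
e_1·c_2 = 0.5345·2 + 0.8018·(-1) + 0.2673·(-4) = -0.8018.
u_2 = c_2 + 0.8018·e_1 = (2.4286, -0.3571, -3.7857).
‖u_2‖ = 4.5119, so e_2 = (0.5383, -0.0792, -0.8391).
Qᵀb = (-2.4054, -1.7573).
Back-substitute: x_2 = -1.7573/4.5119 = -0.3895.
x_1 = (-2.4054 + 0.8018·(-0.3895))/3.7417 = -0.7263.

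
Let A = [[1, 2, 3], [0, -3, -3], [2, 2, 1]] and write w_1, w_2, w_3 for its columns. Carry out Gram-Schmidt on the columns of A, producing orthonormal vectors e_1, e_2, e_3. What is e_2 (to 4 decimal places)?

w_1 = (1, 0, 2); ‖w_1‖ = 2.2361, so e_1 = (0.4472, 0.0000, 0.8944).
e_1·w_2 = 0.4472·2 + 0.0000·(-3) + 0.8944·2 = 2.6833.
u_2 = w_2 − 2.6833·e_1 = (0.8000, -3.0000, -0.4000).
‖u_2‖ = 3.1305, so e_2 = (0.2556, -0.9583, -0.1278).

e_2 = (0.2556, -0.9583, -0.1278)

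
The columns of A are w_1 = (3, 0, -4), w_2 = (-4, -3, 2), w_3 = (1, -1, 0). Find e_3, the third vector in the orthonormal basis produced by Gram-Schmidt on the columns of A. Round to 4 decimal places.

w_1 = (3, 0, -4); ‖w_1‖ = 5.0000, so e_1 = (0.6000, 0.0000, -0.8000).
e_1·w_2 = 0.6000·(-4) + 0.0000·(-3) + (-0.8000)·2 = -4.0000.
u_2 = w_2 + 4.0000·e_1 = (-1.6000, -3.0000, -1.2000).
‖u_2‖ = 3.6056, so e_2 = (-0.4438, -0.8321, -0.3328).
e_1·w_3 = 0.6000·1 + 0.0000·(-1) + (-0.8000)·0 = 0.6000; e_2·w_3 = (-0.4438)·1 + (-0.8321)·(-1) + (-0.3328)·0 = 0.3883.
u_3 = w_3 − 0.6000·e_1 − 0.3883·e_2 = (0.8123, -0.6769, 0.6092).
‖u_3‖ = 1.2203, so e_3 = (0.6656, -0.5547, 0.4992).

e_3 = (0.6656, -0.5547, 0.4992)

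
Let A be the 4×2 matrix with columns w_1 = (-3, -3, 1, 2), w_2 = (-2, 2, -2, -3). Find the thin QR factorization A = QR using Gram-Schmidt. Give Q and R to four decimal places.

Q = [[-0.6255, -0.7131], [-0.6255, 0.2241], [0.2085, -0.3871], [0.4170, -0.5399]], R = [[4.7958, -1.6681], [0.0000, 4.2682]]

e_1 = w_1/‖w_1‖ = (-3, -3, 1, 2)/4.7958 = (-0.6255, -0.6255, 0.2085, 0.4170).
r_{12} = e_1·w_2 = -1.6681.
u_2 = w_2 + 1.6681·e_1 = (-3.0435, 0.9565, -1.6522, -2.3043).
‖u_2‖ = 4.2682, so e_2 = (-0.7131, 0.2241, -0.3871, -0.5399).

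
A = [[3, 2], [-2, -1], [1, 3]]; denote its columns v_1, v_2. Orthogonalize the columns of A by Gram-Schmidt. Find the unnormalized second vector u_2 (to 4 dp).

q_1 = v_1/‖v_1‖ = (3, -2, 1)/3.7417 = (0.8018, -0.5345, 0.2673).
r_{12} = q_1·v_2 = 2.9399.
u_2 = v_2 − 2.9399·q_1 = (-0.3571, 0.5714, 2.2143).

u_2 = (-0.3571, 0.5714, 2.2143)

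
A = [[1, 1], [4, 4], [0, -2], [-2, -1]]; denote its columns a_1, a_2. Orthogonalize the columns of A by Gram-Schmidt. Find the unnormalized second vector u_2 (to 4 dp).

a_1 = (1, 4, 0, -2); ‖a_1‖ = 4.5826, so e_1 = (0.2182, 0.8729, 0.0000, -0.4364).
e_1·a_2 = 0.2182·1 + 0.8729·4 + 0.0000·(-2) + (-0.4364)·(-1) = 4.1461.
u_2 = a_2 − 4.1461·e_1 = (0.0952, 0.3810, -2.0000, 0.8095).

u_2 = (0.0952, 0.3810, -2.0000, 0.8095)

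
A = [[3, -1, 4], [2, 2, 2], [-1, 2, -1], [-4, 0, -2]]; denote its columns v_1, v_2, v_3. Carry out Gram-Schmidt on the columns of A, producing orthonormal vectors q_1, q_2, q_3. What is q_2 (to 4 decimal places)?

q_2 = (-0.3006, 0.6902, 0.6568, -0.0445)

v_1 = (3, 2, -1, -4); ‖v_1‖ = 5.4772, so q_1 = (0.5477, 0.3651, -0.1826, -0.7303).
q_1·v_2 = 0.5477·(-1) + 0.3651·2 + (-0.1826)·2 + (-0.7303)·0 = -0.1826.
u_2 = v_2 + 0.1826·q_1 = (-0.9000, 2.0667, 1.9667, -0.1333).
‖u_2‖ = 2.9944, so q_2 = (-0.3006, 0.6902, 0.6568, -0.0445).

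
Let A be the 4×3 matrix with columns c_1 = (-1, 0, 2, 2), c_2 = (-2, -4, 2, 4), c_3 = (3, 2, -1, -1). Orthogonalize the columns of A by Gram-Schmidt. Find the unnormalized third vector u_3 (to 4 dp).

u_3 = (2.0000, 0.0000, 0.0000, 1.0000)

c_1 = (-1, 0, 2, 2); ‖c_1‖ = 3.0000, so e_1 = (-0.3333, 0.0000, 0.6667, 0.6667).
e_1·c_2 = (-0.3333)·(-2) + 0.0000·(-4) + 0.6667·2 + 0.6667·4 = 4.6667.
u_2 = c_2 − 4.6667·e_1 = (-0.4444, -4.0000, -1.1111, 0.8889).
‖u_2‖ = 4.2687, so e_2 = (-0.1041, -0.9370, -0.2603, 0.2082).
e_1·c_3 = (-0.3333)·3 + 0.0000·2 + 0.6667·(-1) + 0.6667·(-1) = -2.3333; e_2·c_3 = (-0.1041)·3 + (-0.9370)·2 + (-0.2603)·(-1) + 0.2082·(-1) = -2.1344.
u_3 = c_3 + 2.3333·e_1 + 2.1344·e_2 = (2.0000, 0.0000, 0.0000, 1.0000).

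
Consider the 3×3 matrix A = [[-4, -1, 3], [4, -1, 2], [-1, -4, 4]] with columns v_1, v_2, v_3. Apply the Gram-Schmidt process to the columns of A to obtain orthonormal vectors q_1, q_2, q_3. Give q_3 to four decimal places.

v_1 = (-4, 4, -1); ‖v_1‖ = 5.7446, so q_1 = (-0.6963, 0.6963, -0.1741).
q_1·v_2 = (-0.6963)·(-1) + 0.6963·(-1) + (-0.1741)·(-4) = 0.6963.
u_2 = v_2 − 0.6963·q_1 = (-0.5152, -1.4848, -3.8788).
‖u_2‖ = 4.1851, so q_2 = (-0.1231, -0.3548, -0.9268).
q_1·v_3 = (-0.6963)·3 + 0.6963·2 + (-0.1741)·4 = -1.3926; q_2·v_3 = (-0.1231)·3 + (-0.3548)·2 + (-0.9268)·4 = -4.7861.
u_3 = v_3 + 1.3926·q_1 + 4.7861·q_2 = (1.4412, 1.2716, -0.6782).
‖u_3‖ = 2.0381, so q_3 = (0.7071, 0.6239, -0.3328).

q_3 = (0.7071, 0.6239, -0.3328)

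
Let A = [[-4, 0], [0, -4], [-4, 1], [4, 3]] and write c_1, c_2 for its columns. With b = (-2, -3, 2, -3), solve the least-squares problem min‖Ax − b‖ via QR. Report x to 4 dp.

q_1 = c_1/‖c_1‖ = (-4, 0, -4, 4)/6.9282 = (-0.5774, 0.0000, -0.5774, 0.5774).
r_{12} = q_1·c_2 = 1.1547.
u_2 = c_2 − 1.1547·q_1 = (0.6667, -4.0000, 1.6667, 2.3333).
‖u_2‖ = 4.9666, so q_2 = (0.1342, -0.8054, 0.3356, 0.4698).
Qᵀb = (-1.7321, 1.4094).
Back-substitute: x_2 = 1.4094/4.9666 = 0.2838.
x_1 = (-1.7321 − 1.1547·0.2838)/6.9282 = -0.2973.

x = (-0.2973, 0.2838)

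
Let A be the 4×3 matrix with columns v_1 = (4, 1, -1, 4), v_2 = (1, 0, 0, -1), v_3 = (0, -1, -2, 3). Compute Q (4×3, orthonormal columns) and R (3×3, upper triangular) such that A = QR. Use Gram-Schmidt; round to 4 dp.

v_1 = (4, 1, -1, 4); ‖v_1‖ = 5.8310, so e_1 = (0.6860, 0.1715, -0.1715, 0.6860).
e_1·v_2 = 0.6860·1 + 0.1715·0 + (-0.1715)·0 + 0.6860·(-1) = 0.0000.
u_2 = v_2 + 0.0000·e_1 = (1.0000, 0.0000, 0.0000, -1.0000).
‖u_2‖ = 1.4142, so e_2 = (0.7071, 0.0000, 0.0000, -0.7071).
e_1·v_3 = 0.6860·0 + 0.1715·(-1) + (-0.1715)·(-2) + 0.6860·3 = 2.2295; e_2·v_3 = 0.7071·0 + 0.0000·(-1) + 0.0000·(-2) + (-0.7071)·3 = -2.1213.
u_3 = v_3 − 2.2295·e_1 + 2.1213·e_2 = (-0.0294, -1.3824, -1.6176, -0.0294).
‖u_3‖ = 2.1282, so e_3 = (-0.0138, -0.6495, -0.7601, -0.0138).

Q = [[0.6860, 0.7071, -0.0138], [0.1715, 0.0000, -0.6495], [-0.1715, 0.0000, -0.7601], [0.6860, -0.7071, -0.0138]], R = [[5.8310, 0.0000, 2.2295], [0.0000, 1.4142, -2.1213], [0.0000, 0.0000, 2.1282]]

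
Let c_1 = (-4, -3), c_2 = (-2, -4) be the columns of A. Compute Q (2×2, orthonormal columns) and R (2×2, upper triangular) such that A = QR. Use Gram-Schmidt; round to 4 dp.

Q = [[-0.8000, 0.6000], [-0.6000, -0.8000]], R = [[5.0000, 4.0000], [0.0000, 2.0000]]

q_1 = c_1/‖c_1‖ = (-4, -3)/5.0000 = (-0.8000, -0.6000).
r_{12} = q_1·c_2 = 4.0000.
u_2 = c_2 − 4.0000·q_1 = (1.2000, -1.6000).
‖u_2‖ = 2.0000, so q_2 = (0.6000, -0.8000).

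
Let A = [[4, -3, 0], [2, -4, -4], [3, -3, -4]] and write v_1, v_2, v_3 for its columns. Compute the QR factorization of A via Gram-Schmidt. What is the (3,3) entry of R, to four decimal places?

r_{33} = 2.3253

v_1 = (4, 2, 3); ‖v_1‖ = 5.3852, so q_1 = (0.7428, 0.3714, 0.5571).
q_1·v_2 = 0.7428·(-3) + 0.3714·(-4) + 0.5571·(-3) = -5.3852.
u_2 = v_2 + 5.3852·q_1 = (1.0000, -2.0000, 0.0000).
‖u_2‖ = 2.2361, so q_2 = (0.4472, -0.8944, 0.0000).
q_1·v_3 = 0.7428·0 + 0.3714·(-4) + 0.5571·(-4) = -3.7139; q_2·v_3 = 0.4472·0 + (-0.8944)·(-4) + 0.0000·(-4) = 3.5777.
u_3 = v_3 + 3.7139·q_1 − 3.5777·q_2 = (1.1586, 0.5793, -1.9310).
r_{33} = ‖u_3‖ = 2.3253.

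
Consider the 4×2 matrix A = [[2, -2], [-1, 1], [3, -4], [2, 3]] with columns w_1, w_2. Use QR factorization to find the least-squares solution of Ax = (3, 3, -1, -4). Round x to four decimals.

w_1 = (2, -1, 3, 2); ‖w_1‖ = 4.2426, so q_1 = (0.4714, -0.2357, 0.7071, 0.4714).
q_1·w_2 = 0.4714·(-2) + (-0.2357)·1 + 0.7071·(-4) + 0.4714·3 = -2.5927.
u_2 = w_2 + 2.5927·q_1 = (-0.7778, 0.3889, -2.1667, 4.2222).
‖u_2‖ = 4.8247, so q_2 = (-0.1612, 0.0806, -0.4491, 0.8751).
Qᵀb = (-1.8856, -3.2932).
Back-substitute: x_2 = -3.2932/4.8247 = -0.6826.
x_1 = (-1.8856 + 2.5927·(-0.6826))/4.2426 = -0.8616.

x = (-0.8616, -0.6826)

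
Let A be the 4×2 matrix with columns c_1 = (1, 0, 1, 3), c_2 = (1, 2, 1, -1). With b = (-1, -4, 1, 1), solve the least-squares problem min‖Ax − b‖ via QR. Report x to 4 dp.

e_1 = c_1/‖c_1‖ = (1, 0, 1, 3)/3.3166 = (0.3015, 0.0000, 0.3015, 0.9045).
r_{12} = e_1·c_2 = -0.3015.
u_2 = c_2 + 0.3015·e_1 = (1.0909, 2.0000, 1.0909, -0.7273).
‖u_2‖ = 2.6285, so e_2 = (0.4150, 0.7609, 0.4150, -0.2767).
Qᵀb = (0.9045, -3.3202).
Back-substitute: x_2 = -3.3202/2.6285 = -1.2632.
x_1 = (0.9045 + 0.3015·(-1.2632))/3.3166 = 0.1579.

x = (0.1579, -1.2632)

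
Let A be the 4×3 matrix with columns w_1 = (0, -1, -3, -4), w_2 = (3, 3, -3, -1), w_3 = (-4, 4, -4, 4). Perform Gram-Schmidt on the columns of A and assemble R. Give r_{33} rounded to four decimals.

r_{33} = 7.5139

w_1 = (0, -1, -3, -4); ‖w_1‖ = 5.0990, so q_1 = (0.0000, -0.1961, -0.5883, -0.7845).
q_1·w_2 = 0.0000·3 + (-0.1961)·3 + (-0.5883)·(-3) + (-0.7845)·(-1) = 1.9612.
u_2 = w_2 − 1.9612·q_1 = (3.0000, 3.3846, -1.8462, 0.5385).
‖u_2‖ = 4.9147, so q_2 = (0.6104, 0.6887, -0.3756, 0.1096).
q_1·w_3 = 0.0000·(-4) + (-0.1961)·4 + (-0.5883)·(-4) + (-0.7845)·4 = -1.5689; q_2·w_3 = 0.6104·(-4) + 0.6887·4 + (-0.3756)·(-4) + 0.1096·4 = 2.2539.
u_3 = w_3 + 1.5689·q_1 − 2.2539·q_2 = (-5.3758, 2.1401, -4.0764, 2.5223).
r_{33} = ‖u_3‖ = 7.5139.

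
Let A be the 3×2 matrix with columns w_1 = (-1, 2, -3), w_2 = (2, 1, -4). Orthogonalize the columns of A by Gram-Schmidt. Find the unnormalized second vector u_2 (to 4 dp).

w_1 = (-1, 2, -3); ‖w_1‖ = 3.7417, so e_1 = (-0.2673, 0.5345, -0.8018).
e_1·w_2 = (-0.2673)·2 + 0.5345·1 + (-0.8018)·(-4) = 3.2071.
u_2 = w_2 − 3.2071·e_1 = (2.8571, -0.7143, -1.4286).

u_2 = (2.8571, -0.7143, -1.4286)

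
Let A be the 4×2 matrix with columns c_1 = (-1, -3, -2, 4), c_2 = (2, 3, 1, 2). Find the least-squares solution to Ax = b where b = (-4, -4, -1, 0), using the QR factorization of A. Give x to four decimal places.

x = (0.4252, -1.0485)

c_1 = (-1, -3, -2, 4); ‖c_1‖ = 5.4772, so e_1 = (-0.1826, -0.5477, -0.3651, 0.7303).
e_1·c_2 = (-0.1826)·2 + (-0.5477)·3 + (-0.3651)·1 + 0.7303·2 = -0.9129.
u_2 = c_2 + 0.9129·e_1 = (1.8333, 2.5000, 0.6667, 2.6667).
‖u_2‖ = 4.1433, so e_2 = (0.4425, 0.6034, 0.1609, 0.6436).
Qᵀb = (3.2863, -4.3444).
Back-substitute: x_2 = -4.3444/4.1433 = -1.0485.
x_1 = (3.2863 + 0.9129·(-1.0485))/5.4772 = 0.4252.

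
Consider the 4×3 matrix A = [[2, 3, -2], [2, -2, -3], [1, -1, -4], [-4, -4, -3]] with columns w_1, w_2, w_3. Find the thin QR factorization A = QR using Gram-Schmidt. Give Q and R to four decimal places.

Q = [[0.4000, 0.3819, -0.7299], [0.4000, -0.7825, 0.0697], [0.2000, -0.3912, -0.5043], [-0.8000, -0.2981, -0.4562]], R = [[5.0000, 3.4000, -0.4000], [0.0000, 4.2942, 4.0427], [0.0000, 0.0000, 4.6365]]

q_1 = w_1/‖w_1‖ = (2, 2, 1, -4)/5.0000 = (0.4000, 0.4000, 0.2000, -0.8000).
r_{12} = q_1·w_2 = 3.4000.
u_2 = w_2 − 3.4000·q_1 = (1.6400, -3.3600, -1.6800, -1.2800).
‖u_2‖ = 4.2942, so q_2 = (0.3819, -0.7825, -0.3912, -0.2981).
r_{13} = q_1·w_3 = -0.4000; r_{23} = q_2·w_3 = 4.0427.
u_3 = w_3 + 0.4000·q_1 − 4.0427·q_2 = (-3.3839, 0.3232, -2.3384, -2.1150).
‖u_3‖ = 4.6365, so q_3 = (-0.7299, 0.0697, -0.5043, -0.4562).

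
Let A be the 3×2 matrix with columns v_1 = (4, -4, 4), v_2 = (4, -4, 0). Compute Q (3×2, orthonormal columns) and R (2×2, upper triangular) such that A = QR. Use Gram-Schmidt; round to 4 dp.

e_1 = v_1/‖v_1‖ = (4, -4, 4)/6.9282 = (0.5774, -0.5774, 0.5774).
r_{12} = e_1·v_2 = 4.6188.
u_2 = v_2 − 4.6188·e_1 = (1.3333, -1.3333, -2.6667).
‖u_2‖ = 3.2660, so e_2 = (0.4082, -0.4082, -0.8165).

Q = [[0.5774, 0.4082], [-0.5774, -0.4082], [0.5774, -0.8165]], R = [[6.9282, 4.6188], [0.0000, 3.2660]]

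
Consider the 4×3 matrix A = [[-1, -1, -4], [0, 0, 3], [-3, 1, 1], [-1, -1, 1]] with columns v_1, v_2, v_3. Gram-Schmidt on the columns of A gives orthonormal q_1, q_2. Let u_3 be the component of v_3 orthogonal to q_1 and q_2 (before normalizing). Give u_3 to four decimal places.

u_3 = (-2.5000, 3.0000, 0.0000, 2.5000)

q_1 = v_1/‖v_1‖ = (-1, 0, -3, -1)/3.3166 = (-0.3015, 0.0000, -0.9045, -0.3015).
r_{12} = q_1·v_2 = -0.3015.
u_2 = v_2 + 0.3015·q_1 = (-1.0909, 0.0000, 0.7273, -1.0909).
‖u_2‖ = 1.7056, so q_2 = (-0.6396, 0.0000, 0.4264, -0.6396).
r_{13} = q_1·v_3 = 0.0000; r_{23} = q_2·v_3 = 2.3452.
u_3 = v_3 + 0.0000·q_1 − 2.3452·q_2 = (-2.5000, 3.0000, 0.0000, 2.5000).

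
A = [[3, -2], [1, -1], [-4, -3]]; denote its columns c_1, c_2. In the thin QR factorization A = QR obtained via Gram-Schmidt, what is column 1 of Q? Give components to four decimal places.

e_1 = (0.5883, 0.1961, -0.7845)

c_1 = (3, 1, -4); ‖c_1‖ = 5.0990, so e_1 = (0.5883, 0.1961, -0.7845).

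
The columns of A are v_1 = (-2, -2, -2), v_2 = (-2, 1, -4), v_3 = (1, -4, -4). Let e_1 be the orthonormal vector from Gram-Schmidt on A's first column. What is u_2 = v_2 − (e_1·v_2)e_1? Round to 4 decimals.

u_2 = (-0.3333, 2.6667, -2.3333)

v_1 = (-2, -2, -2); ‖v_1‖ = 3.4641, so e_1 = (-0.5774, -0.5774, -0.5774).
e_1·v_2 = (-0.5774)·(-2) + (-0.5774)·1 + (-0.5774)·(-4) = 2.8868.
u_2 = v_2 − 2.8868·e_1 = (-0.3333, 2.6667, -2.3333).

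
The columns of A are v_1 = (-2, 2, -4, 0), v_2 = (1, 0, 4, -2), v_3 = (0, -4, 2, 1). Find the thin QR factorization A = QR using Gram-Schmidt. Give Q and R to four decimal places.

Q = [[-0.4082, -0.1826, -0.7369], [0.4082, 0.5477, -0.6235], [-0.8165, 0.3651, 0.0567], [0.0000, -0.7303, -0.2551]], R = [[4.8990, -3.6742, -3.2660], [0.0000, 2.7386, -2.1909], [0.0000, 0.0000, 2.3523]]

e_1 = v_1/‖v_1‖ = (-2, 2, -4, 0)/4.8990 = (-0.4082, 0.4082, -0.8165, 0.0000).
r_{12} = e_1·v_2 = -3.6742.
u_2 = v_2 + 3.6742·e_1 = (-0.5000, 1.5000, 1.0000, -2.0000).
‖u_2‖ = 2.7386, so e_2 = (-0.1826, 0.5477, 0.3651, -0.7303).
r_{13} = e_1·v_3 = -3.2660; r_{23} = e_2·v_3 = -2.1909.
u_3 = v_3 + 3.2660·e_1 + 2.1909·e_2 = (-1.7333, -1.4667, 0.1333, -0.6000).
‖u_3‖ = 2.3523, so e_3 = (-0.7369, -0.6235, 0.0567, -0.2551).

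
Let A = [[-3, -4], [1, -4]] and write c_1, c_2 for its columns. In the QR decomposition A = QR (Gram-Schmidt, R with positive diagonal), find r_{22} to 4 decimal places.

r_{22} = 5.0596

q_1 = c_1/‖c_1‖ = (-3, 1)/3.1623 = (-0.9487, 0.3162).
r_{12} = q_1·c_2 = 2.5298.
u_2 = c_2 − 2.5298·q_1 = (-1.6000, -4.8000).
r_{22} = ‖u_2‖ = 5.0596.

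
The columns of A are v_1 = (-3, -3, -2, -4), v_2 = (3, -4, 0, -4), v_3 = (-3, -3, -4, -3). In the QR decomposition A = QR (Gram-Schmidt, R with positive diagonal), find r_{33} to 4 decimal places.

v_1 = (-3, -3, -2, -4); ‖v_1‖ = 6.1644, so e_1 = (-0.4867, -0.4867, -0.3244, -0.6489).
e_1·v_2 = (-0.4867)·3 + (-0.4867)·(-4) + (-0.3244)·0 + (-0.6489)·(-4) = 3.0822.
u_2 = v_2 − 3.0822·e_1 = (4.5000, -2.5000, 1.0000, -2.0000).
‖u_2‖ = 5.6125, so e_2 = (0.8018, -0.4454, 0.1782, -0.3563).
e_1·v_3 = (-0.4867)·(-3) + (-0.4867)·(-3) + (-0.3244)·(-4) + (-0.6489)·(-3) = 6.1644; e_2·v_3 = 0.8018·(-3) + (-0.4454)·(-3) + 0.1782·(-4) + (-0.3563)·(-3) = -0.7127.
u_3 = v_3 − 6.1644·e_1 + 0.7127·e_2 = (0.5714, -0.3175, -1.8730, 0.7460).
r_{33} = ‖u_3‖ = 2.1194.

r_{33} = 2.1194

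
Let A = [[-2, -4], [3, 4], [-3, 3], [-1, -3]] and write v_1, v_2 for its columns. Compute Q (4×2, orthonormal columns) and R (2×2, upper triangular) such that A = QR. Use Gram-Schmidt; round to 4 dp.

Q = [[-0.4170, -0.4321], [0.6255, 0.3375], [-0.6255, 0.7494], [-0.2085, -0.3713]], R = [[4.7958, 2.9192], [0.0000, 6.4404]]

v_1 = (-2, 3, -3, -1); ‖v_1‖ = 4.7958, so q_1 = (-0.4170, 0.6255, -0.6255, -0.2085).
q_1·v_2 = (-0.4170)·(-4) + 0.6255·4 + (-0.6255)·3 + (-0.2085)·(-3) = 2.9192.
u_2 = v_2 − 2.9192·q_1 = (-2.7826, 2.1739, 4.8261, -2.3913).
‖u_2‖ = 6.4404, so q_2 = (-0.4321, 0.3375, 0.7494, -0.3713).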